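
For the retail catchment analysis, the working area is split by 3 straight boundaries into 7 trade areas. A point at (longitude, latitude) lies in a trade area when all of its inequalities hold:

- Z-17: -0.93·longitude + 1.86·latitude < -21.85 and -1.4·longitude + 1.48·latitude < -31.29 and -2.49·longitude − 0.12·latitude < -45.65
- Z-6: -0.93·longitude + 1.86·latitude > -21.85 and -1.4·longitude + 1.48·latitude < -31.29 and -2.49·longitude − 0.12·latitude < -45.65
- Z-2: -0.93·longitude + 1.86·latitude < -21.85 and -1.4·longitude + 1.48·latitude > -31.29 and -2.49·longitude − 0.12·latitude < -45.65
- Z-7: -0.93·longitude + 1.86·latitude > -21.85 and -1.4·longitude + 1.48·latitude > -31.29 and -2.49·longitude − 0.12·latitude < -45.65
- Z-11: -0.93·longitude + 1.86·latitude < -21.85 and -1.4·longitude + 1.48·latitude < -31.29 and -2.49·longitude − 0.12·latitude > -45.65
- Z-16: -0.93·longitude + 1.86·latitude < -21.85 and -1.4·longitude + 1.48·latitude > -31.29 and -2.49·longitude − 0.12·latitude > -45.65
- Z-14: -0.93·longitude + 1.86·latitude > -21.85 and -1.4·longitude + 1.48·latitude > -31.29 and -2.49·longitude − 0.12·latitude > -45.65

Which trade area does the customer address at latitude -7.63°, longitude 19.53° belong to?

-0.93·19.53 + 1.86·-7.63 = -32.355, which is < -21.85
-1.4·19.53 + 1.48·-7.63 = -38.634, which is < -31.29
-2.49·19.53 − 0.12·-7.63 = -47.714, which is < -45.65
This sign pattern matches Z-17.

Z-17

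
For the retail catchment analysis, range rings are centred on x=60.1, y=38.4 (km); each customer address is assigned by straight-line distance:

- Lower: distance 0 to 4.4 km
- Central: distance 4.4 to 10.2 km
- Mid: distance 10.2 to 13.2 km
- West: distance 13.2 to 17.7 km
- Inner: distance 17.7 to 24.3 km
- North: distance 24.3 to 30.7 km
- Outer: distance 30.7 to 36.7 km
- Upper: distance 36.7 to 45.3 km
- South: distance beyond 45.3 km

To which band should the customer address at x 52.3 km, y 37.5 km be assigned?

Distance = √((52.3−60.1)² + (37.5−38.4)²) = √(60.840 + 0.810) = 7.852 km.
4.4 ≤ 7.852 < 10.2 → Central.

Central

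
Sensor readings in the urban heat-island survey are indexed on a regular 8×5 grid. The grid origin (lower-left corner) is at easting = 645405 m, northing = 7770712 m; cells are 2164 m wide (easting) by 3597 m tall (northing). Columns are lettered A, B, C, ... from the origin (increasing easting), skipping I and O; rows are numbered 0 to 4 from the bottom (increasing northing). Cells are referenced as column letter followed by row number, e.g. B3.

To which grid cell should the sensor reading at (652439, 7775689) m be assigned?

Column index: ⌊(652439 − 645405) / 2164⌋ = ⌊3.250⌋ = 3 → column D
Row offset from origin: ⌊(7775689 − 7770712) / 3597⌋ = ⌊1.384⌋ = 1 → row 1

D1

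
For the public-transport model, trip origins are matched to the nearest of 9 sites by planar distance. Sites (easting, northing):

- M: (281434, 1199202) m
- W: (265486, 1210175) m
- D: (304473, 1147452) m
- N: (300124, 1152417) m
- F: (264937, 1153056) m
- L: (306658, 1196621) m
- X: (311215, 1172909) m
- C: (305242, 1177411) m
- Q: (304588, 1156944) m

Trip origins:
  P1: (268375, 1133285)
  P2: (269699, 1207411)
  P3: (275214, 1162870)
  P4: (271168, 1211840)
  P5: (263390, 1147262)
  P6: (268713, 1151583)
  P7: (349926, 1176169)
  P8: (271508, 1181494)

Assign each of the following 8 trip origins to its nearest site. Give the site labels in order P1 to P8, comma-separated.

F, W, F, W, F, F, X, M

P1 → F (d²=402712285.00)
P2 → W (d²=25389065.00)
P3 → F (d²=201931325.00)
P4 → W (d²=35057349.00)
P5 → F (d²=35963645.00)
P6 → F (d²=16427905.00)
P7 → X (d²=1509169121.00)
P8 → M (d²=412098740.00)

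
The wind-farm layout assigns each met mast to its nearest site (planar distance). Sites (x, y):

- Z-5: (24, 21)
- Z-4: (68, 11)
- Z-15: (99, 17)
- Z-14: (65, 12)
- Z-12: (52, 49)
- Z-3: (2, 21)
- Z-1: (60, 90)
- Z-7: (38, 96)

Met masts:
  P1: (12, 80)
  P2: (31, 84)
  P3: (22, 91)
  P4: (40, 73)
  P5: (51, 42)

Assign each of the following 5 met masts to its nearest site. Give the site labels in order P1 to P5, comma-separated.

Z-7, Z-7, Z-7, Z-7, Z-12

P1 → Z-7 (d²=932.00)
P2 → Z-7 (d²=193.00)
P3 → Z-7 (d²=281.00)
P4 → Z-7 (d²=533.00)
P5 → Z-12 (d²=50.00)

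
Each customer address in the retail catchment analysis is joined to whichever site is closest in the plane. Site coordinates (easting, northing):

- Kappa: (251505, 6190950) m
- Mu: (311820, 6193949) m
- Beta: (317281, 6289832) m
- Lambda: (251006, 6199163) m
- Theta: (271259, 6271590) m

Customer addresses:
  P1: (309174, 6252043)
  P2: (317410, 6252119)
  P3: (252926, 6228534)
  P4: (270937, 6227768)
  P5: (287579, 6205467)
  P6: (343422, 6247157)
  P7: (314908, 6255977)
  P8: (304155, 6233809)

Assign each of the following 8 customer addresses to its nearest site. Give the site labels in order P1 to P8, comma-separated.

P1 → Beta (d²=1493731970.00)
P2 → Beta (d²=1422287010.00)
P3 → Lambda (d²=866342041.00)
P4 → Lambda (d²=1215490786.00)
P5 → Mu (d²=720290405.00)
P6 → Beta (d²=2504507506.00)
P7 → Beta (d²=1151792154.00)
P8 → Mu (d²=1647571825.00)

Beta, Beta, Lambda, Lambda, Mu, Beta, Beta, Mu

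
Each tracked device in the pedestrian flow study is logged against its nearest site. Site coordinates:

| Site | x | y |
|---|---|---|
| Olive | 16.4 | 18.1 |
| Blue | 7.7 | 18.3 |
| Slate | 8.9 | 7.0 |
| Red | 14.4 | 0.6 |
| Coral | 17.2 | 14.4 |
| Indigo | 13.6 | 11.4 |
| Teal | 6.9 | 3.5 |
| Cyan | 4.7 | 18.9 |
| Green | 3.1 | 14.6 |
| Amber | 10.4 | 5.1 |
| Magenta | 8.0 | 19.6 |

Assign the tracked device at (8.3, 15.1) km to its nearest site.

Squared distances to each site:
Olive: 74.610; Blue: 10.600; Slate: 65.970; Red: 247.460; Coral: 79.700; Indigo: 41.780; Teal: 136.520; Cyan: 27.400; Green: 27.290; Amber: 104.410; Magenta: 20.340.
Minimum at Blue.

Blue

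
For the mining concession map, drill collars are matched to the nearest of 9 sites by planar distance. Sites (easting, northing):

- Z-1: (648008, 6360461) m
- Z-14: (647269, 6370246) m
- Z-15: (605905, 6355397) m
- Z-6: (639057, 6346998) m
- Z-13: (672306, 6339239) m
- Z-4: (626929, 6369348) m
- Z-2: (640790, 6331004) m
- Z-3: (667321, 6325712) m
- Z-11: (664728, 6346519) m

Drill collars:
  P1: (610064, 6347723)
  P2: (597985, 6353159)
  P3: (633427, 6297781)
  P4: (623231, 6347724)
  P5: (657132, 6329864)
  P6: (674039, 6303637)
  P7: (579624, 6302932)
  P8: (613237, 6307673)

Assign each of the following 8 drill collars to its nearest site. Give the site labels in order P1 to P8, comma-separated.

Z-15, Z-15, Z-2, Z-6, Z-3, Z-3, Z-15, Z-2

P1 → Z-15 (d²=76187557.00)
P2 → Z-15 (d²=67735044.00)
P3 → Z-2 (d²=1157981498.00)
P4 → Z-6 (d²=250989352.00)
P5 → Z-3 (d²=121054825.00)
P6 → Z-3 (d²=532437149.00)
P7 → Z-15 (d²=3443267186.00)
P8 → Z-2 (d²=1303503370.00)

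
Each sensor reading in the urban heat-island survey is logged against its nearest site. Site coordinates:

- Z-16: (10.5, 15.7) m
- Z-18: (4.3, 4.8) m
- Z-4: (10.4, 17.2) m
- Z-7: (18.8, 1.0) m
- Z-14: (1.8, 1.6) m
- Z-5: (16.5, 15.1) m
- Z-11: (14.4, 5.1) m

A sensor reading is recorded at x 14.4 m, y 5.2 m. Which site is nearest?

Squared distances to each site:
Z-16: 125.460; Z-18: 102.170; Z-4: 160.000; Z-7: 37.000; Z-14: 171.720; Z-5: 102.420; Z-11: 0.010.
Minimum at Z-11.

Z-11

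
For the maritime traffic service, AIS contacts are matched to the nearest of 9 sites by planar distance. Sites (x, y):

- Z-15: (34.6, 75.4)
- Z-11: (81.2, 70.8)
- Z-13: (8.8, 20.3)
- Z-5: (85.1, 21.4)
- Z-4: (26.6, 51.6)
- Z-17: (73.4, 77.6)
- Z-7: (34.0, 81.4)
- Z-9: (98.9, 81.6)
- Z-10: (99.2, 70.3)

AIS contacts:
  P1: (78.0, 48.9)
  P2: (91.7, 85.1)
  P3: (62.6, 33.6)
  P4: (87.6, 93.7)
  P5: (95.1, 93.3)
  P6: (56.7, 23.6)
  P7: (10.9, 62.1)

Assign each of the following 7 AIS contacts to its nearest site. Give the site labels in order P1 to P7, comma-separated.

Z-11, Z-9, Z-5, Z-9, Z-9, Z-5, Z-4

P1 → Z-11 (d²=489.85)
P2 → Z-9 (d²=64.09)
P3 → Z-5 (d²=655.09)
P4 → Z-9 (d²=274.10)
P5 → Z-9 (d²=151.33)
P6 → Z-5 (d²=811.40)
P7 → Z-4 (d²=356.74)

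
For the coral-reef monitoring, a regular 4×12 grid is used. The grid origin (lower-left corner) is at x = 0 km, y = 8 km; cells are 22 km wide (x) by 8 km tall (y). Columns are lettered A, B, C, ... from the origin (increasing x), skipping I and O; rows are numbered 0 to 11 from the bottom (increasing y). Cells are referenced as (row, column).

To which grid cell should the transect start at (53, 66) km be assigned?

Column index: ⌊(53 − 0) / 22⌋ = ⌊2.409⌋ = 2 → column C
Row offset from origin: ⌊(66 − 8) / 8⌋ = ⌊7.250⌋ = 7 → row 7

(7, C)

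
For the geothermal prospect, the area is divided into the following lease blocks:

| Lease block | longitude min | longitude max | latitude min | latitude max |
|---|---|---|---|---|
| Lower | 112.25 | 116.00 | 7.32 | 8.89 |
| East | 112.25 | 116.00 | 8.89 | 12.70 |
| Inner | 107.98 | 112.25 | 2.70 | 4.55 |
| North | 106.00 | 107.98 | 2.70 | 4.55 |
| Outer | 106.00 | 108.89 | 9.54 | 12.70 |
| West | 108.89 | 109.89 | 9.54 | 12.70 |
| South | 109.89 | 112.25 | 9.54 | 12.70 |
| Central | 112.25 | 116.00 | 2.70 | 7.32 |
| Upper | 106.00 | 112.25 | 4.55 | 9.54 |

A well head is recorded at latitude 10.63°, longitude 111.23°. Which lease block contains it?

South

The point has longitude = 111.23 and latitude = 10.63.
Only South satisfies 109.89 ≤ longitude ≤ 112.25 and 9.54 ≤ latitude ≤ 12.70.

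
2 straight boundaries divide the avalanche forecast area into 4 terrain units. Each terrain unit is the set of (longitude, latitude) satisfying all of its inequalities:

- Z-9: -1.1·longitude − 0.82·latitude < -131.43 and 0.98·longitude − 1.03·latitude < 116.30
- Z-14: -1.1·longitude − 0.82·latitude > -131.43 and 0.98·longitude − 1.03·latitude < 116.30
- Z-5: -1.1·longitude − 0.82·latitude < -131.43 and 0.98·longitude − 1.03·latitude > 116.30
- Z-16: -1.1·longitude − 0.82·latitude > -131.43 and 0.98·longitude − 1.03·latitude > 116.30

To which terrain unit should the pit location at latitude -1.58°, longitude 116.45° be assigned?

-1.1·116.45 − 0.82·-1.58 = -126.799, which is > -131.43
0.98·116.45 − 1.03·-1.58 = 115.748, which is < 116.30
This sign pattern matches Z-14.

Z-14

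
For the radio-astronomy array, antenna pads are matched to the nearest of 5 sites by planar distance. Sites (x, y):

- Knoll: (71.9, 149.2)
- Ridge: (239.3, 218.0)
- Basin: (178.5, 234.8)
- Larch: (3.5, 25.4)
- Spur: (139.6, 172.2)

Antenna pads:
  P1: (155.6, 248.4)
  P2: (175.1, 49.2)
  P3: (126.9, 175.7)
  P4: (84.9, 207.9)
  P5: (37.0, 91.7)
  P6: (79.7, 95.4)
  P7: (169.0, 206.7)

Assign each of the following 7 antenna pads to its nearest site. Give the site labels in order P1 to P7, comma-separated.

Basin, Spur, Spur, Knoll, Knoll, Knoll, Basin

P1 → Basin (d²=709.37)
P2 → Spur (d²=16389.25)
P3 → Spur (d²=173.54)
P4 → Knoll (d²=3614.69)
P5 → Knoll (d²=4524.26)
P6 → Knoll (d²=2955.28)
P7 → Basin (d²=879.86)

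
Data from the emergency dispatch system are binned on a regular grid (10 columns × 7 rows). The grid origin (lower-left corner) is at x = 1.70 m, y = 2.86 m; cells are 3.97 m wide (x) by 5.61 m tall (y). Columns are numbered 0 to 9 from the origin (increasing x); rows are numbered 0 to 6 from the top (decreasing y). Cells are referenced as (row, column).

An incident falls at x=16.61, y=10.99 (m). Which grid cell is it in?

Column index: ⌊(16.61 − 1.70) / 3.97⌋ = ⌊3.756⌋ = 3
Row offset from origin: ⌊(10.99 − 2.86) / 5.61⌋ = ⌊1.449⌋ = 1 → row 5 (counted from top)

(5, 3)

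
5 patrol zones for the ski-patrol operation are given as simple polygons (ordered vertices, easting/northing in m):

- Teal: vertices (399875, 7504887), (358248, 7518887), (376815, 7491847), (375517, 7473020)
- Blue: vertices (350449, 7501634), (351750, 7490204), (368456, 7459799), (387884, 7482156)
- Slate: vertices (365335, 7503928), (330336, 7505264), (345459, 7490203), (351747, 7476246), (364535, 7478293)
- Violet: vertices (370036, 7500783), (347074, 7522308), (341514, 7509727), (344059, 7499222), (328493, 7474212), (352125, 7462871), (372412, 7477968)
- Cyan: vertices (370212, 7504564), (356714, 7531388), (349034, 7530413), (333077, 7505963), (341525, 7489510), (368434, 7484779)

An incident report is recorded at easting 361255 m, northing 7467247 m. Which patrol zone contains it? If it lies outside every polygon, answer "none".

none

Cast a ray rightward from (361255, 7467247). For each polygon, the edges (by vertex number in listed order) whose endpoints lie on opposite sides of northing = 7467247, where each meets that height, and whether that is right or left of the point:
Teal: no edge straddles that height → 0 crossings.
Blue: 2–3 at easting≈364363.7 (right), 3–4 at easting≈374928.2 (right) → 2 crossings.
Slate: no edge straddles that height → 0 crossings.
Violet: 5–6 at easting≈343006.4 (left), 6–7 at easting≈358005.4 (left) → 0 crossings.
Cyan: no edge straddles that height → 0 crossings.
All counts are even, so the point lies outside every listed polygon.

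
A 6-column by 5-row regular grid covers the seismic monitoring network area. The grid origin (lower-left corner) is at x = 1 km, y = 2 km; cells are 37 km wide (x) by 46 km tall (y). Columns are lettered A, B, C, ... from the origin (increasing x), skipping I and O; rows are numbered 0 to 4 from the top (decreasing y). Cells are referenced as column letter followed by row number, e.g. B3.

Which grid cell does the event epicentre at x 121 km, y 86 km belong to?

Column index: ⌊(121 − 1) / 37⌋ = ⌊3.243⌋ = 3 → column D
Row offset from origin: ⌊(86 − 2) / 46⌋ = ⌊1.826⌋ = 1 → row 3 (counted from top)

D3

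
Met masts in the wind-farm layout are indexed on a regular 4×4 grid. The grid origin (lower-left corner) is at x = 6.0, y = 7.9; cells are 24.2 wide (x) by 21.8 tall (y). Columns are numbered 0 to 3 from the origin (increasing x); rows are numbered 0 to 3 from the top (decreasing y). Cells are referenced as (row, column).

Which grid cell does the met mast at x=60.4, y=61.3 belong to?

Column index: ⌊(60.4 − 6.0) / 24.2⌋ = ⌊2.248⌋ = 2
Row offset from origin: ⌊(61.3 − 7.9) / 21.8⌋ = ⌊2.450⌋ = 2 → row 1 (counted from top)

(1, 2)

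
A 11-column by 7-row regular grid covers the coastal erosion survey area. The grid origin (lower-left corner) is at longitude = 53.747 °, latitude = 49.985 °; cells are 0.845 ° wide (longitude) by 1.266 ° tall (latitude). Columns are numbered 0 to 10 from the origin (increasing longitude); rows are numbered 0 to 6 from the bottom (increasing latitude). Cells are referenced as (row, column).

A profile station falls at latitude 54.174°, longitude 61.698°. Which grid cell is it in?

(3, 9)

Column index: ⌊(61.698 − 53.747) / 0.845⌋ = ⌊9.409⌋ = 9
Row offset from origin: ⌊(54.174 − 49.985) / 1.266⌋ = ⌊3.309⌋ = 3 → row 3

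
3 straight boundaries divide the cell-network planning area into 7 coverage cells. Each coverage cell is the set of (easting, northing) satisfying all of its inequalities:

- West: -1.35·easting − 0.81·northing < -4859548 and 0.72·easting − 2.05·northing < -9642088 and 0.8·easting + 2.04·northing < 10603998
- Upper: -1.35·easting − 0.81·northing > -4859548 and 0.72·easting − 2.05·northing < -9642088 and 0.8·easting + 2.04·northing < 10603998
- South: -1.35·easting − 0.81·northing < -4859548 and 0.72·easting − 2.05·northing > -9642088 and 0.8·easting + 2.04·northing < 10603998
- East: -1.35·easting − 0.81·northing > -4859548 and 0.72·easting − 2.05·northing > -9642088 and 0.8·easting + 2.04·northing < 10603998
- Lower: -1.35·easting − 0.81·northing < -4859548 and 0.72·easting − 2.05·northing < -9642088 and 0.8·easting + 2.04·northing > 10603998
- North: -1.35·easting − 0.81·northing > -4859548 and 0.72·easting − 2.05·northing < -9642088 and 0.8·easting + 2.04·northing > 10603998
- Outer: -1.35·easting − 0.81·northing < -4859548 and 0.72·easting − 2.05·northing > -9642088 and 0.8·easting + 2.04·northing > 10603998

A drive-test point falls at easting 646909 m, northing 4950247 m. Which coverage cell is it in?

Lower

-1.35·646909 − 0.81·4950247 = -4883027.220, which is < -4859548
0.72·646909 − 2.05·4950247 = -9682231.870, which is < -9642088
0.8·646909 + 2.04·4950247 = 10616031.080, which is > 10603998
This sign pattern matches Lower.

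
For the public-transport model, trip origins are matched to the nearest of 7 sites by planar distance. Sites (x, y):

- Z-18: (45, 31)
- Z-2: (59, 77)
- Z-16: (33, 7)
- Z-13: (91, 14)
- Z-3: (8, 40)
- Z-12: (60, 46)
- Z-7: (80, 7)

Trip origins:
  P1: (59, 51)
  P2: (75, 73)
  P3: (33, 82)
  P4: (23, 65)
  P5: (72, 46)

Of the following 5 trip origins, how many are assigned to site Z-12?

2

P1 → Z-12
P2 → Z-2
P3 → Z-2
P4 → Z-3
P5 → Z-12
2 of the 5 go to Z-12.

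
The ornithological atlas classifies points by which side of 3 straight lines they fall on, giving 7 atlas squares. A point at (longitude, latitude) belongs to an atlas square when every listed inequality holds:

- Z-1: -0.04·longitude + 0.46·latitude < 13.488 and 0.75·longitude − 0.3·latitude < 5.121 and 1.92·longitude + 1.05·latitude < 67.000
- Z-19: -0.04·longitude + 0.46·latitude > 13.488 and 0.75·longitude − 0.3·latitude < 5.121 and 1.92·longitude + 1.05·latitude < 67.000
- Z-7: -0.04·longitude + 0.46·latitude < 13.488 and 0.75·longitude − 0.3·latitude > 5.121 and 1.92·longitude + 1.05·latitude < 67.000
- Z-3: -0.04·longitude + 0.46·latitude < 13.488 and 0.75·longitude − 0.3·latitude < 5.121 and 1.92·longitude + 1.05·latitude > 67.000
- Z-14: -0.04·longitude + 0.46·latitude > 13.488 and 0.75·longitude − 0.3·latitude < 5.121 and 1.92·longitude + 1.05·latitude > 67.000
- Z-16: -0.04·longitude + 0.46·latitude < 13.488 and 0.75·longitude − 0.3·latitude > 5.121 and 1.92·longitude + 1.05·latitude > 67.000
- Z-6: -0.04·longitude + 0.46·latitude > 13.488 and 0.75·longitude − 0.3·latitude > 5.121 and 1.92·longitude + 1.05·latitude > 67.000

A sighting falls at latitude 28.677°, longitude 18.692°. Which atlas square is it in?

-0.04·18.692 + 0.46·28.677 = 12.444, which is < 13.488
0.75·18.692 − 0.3·28.677 = 5.416, which is > 5.121
1.92·18.692 + 1.05·28.677 = 65.999, which is < 67.000
This sign pattern matches Z-7.

Z-7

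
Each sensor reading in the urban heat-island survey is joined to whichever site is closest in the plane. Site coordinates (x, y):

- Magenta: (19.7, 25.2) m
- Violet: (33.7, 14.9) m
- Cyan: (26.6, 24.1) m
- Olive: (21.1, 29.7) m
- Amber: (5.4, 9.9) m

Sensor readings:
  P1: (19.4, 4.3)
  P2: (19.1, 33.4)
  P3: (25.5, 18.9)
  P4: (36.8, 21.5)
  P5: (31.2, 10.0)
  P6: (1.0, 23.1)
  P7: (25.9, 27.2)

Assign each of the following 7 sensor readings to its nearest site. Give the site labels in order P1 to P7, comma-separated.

Amber, Olive, Cyan, Violet, Violet, Amber, Cyan

P1 → Amber (d²=227.36)
P2 → Olive (d²=17.69)
P3 → Cyan (d²=28.25)
P4 → Violet (d²=53.17)
P5 → Violet (d²=30.26)
P6 → Amber (d²=193.60)
P7 → Cyan (d²=10.10)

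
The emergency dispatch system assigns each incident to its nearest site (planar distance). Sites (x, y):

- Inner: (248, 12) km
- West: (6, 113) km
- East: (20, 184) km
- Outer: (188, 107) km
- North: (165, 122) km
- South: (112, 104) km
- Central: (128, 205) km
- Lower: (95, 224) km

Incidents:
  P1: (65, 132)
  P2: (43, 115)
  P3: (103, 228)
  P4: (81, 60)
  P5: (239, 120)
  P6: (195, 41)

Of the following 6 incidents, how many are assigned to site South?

P1 → South
P2 → West
P3 → Lower
P4 → South
P5 → Outer
P6 → Inner
2 of the 6 go to South.

2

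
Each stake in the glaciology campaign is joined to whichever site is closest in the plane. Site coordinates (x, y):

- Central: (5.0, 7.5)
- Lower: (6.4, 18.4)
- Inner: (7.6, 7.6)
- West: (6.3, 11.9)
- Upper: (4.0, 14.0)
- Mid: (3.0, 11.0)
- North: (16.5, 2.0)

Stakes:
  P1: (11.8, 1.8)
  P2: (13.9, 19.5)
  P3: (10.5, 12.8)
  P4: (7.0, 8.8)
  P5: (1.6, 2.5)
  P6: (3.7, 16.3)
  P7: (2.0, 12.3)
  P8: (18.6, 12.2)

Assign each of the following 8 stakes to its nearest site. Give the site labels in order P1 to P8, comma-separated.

P1 → North (d²=22.13)
P2 → Lower (d²=57.46)
P3 → West (d²=18.45)
P4 → Inner (d²=1.80)
P5 → Central (d²=36.56)
P6 → Upper (d²=5.38)
P7 → Mid (d²=2.69)
P8 → North (d²=108.45)

North, Lower, West, Inner, Central, Upper, Mid, North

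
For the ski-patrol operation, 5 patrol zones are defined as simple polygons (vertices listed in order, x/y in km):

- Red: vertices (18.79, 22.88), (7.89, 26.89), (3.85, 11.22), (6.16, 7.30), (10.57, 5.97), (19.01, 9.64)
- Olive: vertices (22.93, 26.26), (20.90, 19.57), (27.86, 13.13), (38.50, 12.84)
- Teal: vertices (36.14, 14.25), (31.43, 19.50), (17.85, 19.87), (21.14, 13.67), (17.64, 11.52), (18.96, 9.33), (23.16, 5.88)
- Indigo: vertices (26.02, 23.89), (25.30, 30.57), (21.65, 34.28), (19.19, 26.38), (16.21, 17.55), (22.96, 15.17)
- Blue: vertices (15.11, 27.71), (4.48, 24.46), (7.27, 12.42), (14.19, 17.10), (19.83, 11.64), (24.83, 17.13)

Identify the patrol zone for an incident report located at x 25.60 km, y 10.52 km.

Teal

Cast a ray rightward from (25.60, 10.52). For each polygon, the edges (by vertex number in listed order) whose endpoints lie on opposite sides of y = 10.52, where each meets that height, and whether that is right or left of the point:
Red: 3–4 at x≈4.263 (left), 6–1 at x≈18.995 (left) → 0 crossings.
Olive: no edge straddles that height → 0 crossings.
Teal: 5–6 at x≈18.243 (left), 7–1 at x≈30.356 (right) → 1 crossing.
Indigo: no edge straddles that height → 0 crossings.
Blue: no edge straddles that height → 0 crossings.
Only Teal has an odd count, so the point is inside Teal.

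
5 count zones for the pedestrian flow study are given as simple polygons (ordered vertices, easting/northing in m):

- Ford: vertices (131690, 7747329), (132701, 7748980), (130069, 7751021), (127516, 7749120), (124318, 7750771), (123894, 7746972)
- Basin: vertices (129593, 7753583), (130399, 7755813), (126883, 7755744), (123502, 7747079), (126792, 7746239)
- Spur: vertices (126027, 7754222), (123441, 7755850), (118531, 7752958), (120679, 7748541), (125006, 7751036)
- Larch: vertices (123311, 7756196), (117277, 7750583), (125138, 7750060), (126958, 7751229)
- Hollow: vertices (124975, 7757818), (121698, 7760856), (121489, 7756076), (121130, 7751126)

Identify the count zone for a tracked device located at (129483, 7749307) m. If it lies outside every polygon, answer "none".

Cast a ray rightward from (129483, 7749307). For each polygon, the edges (by vertex number in listed order) whose endpoints lie on opposite sides of northing = 7749307, where each meets that height, and whether that is right or left of the point:
Ford: 2–3 at easting≈132279.3 (right), 3–4 at easting≈127767.1 (left), 4–5 at easting≈127153.8 (left), 5–6 at easting≈124154.6 (left) → 1 crossing.
Basin: 3–4 at easting≈124371.3 (left), 5–1 at easting≈127962.1 (left) → 0 crossings.
Spur: 3–4 at easting≈120306.5 (left), 4–5 at easting≈122007.4 (left) → 0 crossings.
Larch: no edge straddles that height → 0 crossings.
Hollow: no edge straddles that height → 0 crossings.
Only Ford has an odd count, so the point is inside Ford.

Ford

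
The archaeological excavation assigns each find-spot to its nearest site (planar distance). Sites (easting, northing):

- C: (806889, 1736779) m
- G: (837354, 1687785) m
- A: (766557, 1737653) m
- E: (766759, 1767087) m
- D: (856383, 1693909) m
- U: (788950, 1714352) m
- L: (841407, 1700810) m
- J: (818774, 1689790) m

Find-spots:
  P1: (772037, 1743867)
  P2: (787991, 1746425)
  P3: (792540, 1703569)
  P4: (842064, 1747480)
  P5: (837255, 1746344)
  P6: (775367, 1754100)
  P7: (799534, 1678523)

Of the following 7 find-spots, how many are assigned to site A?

1

P1 → A
P2 → C
P3 → U
P4 → C
P5 → C
P6 → E
P7 → J
1 of the 7 goes to A.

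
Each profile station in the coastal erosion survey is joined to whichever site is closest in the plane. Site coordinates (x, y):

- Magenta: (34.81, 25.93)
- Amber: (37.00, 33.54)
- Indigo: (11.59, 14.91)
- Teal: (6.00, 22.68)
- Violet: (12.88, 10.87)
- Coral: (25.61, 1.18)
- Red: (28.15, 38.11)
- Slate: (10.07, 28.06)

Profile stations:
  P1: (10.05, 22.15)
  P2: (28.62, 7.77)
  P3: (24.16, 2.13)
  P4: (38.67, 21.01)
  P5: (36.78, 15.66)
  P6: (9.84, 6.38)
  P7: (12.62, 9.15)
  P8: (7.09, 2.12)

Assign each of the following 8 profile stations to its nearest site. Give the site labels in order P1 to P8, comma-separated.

Teal, Coral, Coral, Magenta, Magenta, Violet, Violet, Violet

P1 → Teal (d²=16.68)
P2 → Coral (d²=52.49)
P3 → Coral (d²=3.00)
P4 → Magenta (d²=39.11)
P5 → Magenta (d²=109.35)
P6 → Violet (d²=29.40)
P7 → Violet (d²=3.03)
P8 → Violet (d²=110.09)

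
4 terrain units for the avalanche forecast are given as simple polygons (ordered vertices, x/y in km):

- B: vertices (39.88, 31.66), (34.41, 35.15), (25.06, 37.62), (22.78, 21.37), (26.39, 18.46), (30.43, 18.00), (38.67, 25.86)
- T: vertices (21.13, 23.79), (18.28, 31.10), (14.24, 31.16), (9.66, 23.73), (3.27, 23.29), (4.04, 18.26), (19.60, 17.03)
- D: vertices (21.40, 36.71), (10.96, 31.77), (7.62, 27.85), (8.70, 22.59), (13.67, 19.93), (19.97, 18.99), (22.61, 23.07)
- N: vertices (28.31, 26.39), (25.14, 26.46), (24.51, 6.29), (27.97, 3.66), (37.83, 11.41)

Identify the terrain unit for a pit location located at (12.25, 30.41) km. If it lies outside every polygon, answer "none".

D

Cast a ray rightward from (12.25, 30.41). For each polygon, the edges (by vertex number in listed order) whose endpoints lie on opposite sides of y = 30.41, where each meets that height, and whether that is right or left of the point:
B: 3–4 at x≈24.048 (right), 7–1 at x≈39.619 (right) → 2 crossings.
T: 1–2 at x≈18.549 (right), 3–4 at x≈13.778 (right) → 2 crossings.
D: 2–3 at x≈9.801 (left), 7–1 at x≈21.959 (right) → 1 crossing.
N: no edge straddles that height → 0 crossings.
Only D has an odd count, so the point is inside D.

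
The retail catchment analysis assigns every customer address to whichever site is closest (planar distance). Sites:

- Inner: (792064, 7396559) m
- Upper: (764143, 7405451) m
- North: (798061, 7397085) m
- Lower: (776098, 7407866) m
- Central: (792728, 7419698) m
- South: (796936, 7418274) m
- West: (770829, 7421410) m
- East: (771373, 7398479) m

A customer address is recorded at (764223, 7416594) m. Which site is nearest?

Squared distances to each site:
Inner: 1176522506.000; Upper: 124172849.000; North: 1525611325.000; Lower: 217193609.000; Central: 822169841.000; South: 1072962769.000; West: 66833092.000; East: 379275725.000.
Minimum at West.

West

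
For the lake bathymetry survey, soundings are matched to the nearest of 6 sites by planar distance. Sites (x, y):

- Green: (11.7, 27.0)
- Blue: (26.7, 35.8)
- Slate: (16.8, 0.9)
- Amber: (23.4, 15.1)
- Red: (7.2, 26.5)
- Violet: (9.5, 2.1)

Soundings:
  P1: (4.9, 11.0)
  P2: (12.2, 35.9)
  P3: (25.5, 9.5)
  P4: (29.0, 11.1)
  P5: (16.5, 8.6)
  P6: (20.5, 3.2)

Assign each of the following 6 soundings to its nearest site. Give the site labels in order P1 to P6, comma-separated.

Violet, Green, Amber, Amber, Slate, Slate

P1 → Violet (d²=100.37)
P2 → Green (d²=79.46)
P3 → Amber (d²=35.77)
P4 → Amber (d²=47.36)
P5 → Slate (d²=59.38)
P6 → Slate (d²=18.98)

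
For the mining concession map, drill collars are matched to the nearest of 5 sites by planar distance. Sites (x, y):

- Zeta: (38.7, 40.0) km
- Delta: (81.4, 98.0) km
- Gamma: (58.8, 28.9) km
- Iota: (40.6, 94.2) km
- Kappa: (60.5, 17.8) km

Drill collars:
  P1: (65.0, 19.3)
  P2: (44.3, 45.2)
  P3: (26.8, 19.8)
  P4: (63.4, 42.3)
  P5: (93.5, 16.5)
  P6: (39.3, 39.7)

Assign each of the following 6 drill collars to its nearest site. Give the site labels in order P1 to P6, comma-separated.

P1 → Kappa (d²=22.50)
P2 → Zeta (d²=58.40)
P3 → Zeta (d²=549.65)
P4 → Gamma (d²=200.72)
P5 → Kappa (d²=1090.69)
P6 → Zeta (d²=0.45)

Kappa, Zeta, Zeta, Gamma, Kappa, Zeta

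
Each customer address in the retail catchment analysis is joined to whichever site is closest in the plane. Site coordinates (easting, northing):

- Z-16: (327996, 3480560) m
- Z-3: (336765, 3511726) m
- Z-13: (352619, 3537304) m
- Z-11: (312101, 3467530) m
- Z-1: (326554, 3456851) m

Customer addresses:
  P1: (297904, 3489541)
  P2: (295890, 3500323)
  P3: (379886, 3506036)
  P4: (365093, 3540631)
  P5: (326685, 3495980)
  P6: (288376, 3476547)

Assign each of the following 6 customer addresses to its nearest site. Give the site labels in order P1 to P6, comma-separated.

Z-11, Z-11, Z-13, Z-13, Z-16, Z-11

P1 → Z-11 (d²=686038930.00)
P2 → Z-11 (d²=1338177370.00)
P3 → Z-13 (d²=1721177113.00)
P4 → Z-13 (d²=166669605.00)
P5 → Z-16 (d²=239495121.00)
P6 → Z-11 (d²=644181914.00)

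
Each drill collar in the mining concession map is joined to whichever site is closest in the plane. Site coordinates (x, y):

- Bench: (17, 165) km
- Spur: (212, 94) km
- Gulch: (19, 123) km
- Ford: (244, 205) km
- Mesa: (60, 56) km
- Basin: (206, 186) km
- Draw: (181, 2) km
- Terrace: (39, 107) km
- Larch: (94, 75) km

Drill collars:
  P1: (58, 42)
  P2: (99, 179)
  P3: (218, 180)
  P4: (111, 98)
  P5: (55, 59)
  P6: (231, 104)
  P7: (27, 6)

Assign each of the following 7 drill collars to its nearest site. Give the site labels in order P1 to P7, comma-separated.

Mesa, Bench, Basin, Larch, Mesa, Spur, Mesa

P1 → Mesa (d²=200.00)
P2 → Bench (d²=6920.00)
P3 → Basin (d²=180.00)
P4 → Larch (d²=818.00)
P5 → Mesa (d²=34.00)
P6 → Spur (d²=461.00)
P7 → Mesa (d²=3589.00)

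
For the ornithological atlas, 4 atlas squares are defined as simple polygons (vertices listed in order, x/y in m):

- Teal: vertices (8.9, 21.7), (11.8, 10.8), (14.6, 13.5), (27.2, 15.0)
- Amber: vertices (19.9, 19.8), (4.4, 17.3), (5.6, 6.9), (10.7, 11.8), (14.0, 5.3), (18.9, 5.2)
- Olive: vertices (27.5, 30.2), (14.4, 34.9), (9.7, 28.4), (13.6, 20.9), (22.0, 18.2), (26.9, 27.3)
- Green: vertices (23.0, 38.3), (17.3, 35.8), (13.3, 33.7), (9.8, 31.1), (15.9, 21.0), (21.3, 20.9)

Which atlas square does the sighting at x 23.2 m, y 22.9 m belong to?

Cast a ray rightward from (23.2, 22.9). For each polygon, the edges (by vertex number in listed order) whose endpoints lie on opposite sides of y = 22.9, where each meets that height, and whether that is right or left of the point:
Teal: no edge straddles that height → 0 crossings.
Amber: no edge straddles that height → 0 crossings.
Olive: 3–4 at x≈12.56 (left), 5–6 at x≈24.53 (right) → 1 crossing.
Green: 4–5 at x≈14.75 (left), 6–1 at x≈21.50 (left) → 0 crossings.
Only Olive has an odd count, so the point is inside Olive.

Olive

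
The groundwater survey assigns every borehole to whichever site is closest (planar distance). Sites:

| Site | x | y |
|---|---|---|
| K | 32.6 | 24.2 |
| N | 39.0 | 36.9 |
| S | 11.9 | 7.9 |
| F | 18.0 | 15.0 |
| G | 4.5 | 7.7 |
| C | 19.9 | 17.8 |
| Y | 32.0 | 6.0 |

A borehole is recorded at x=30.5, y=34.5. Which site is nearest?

Squared distances to each site:
K: 110.500; N: 78.010; S: 1053.520; F: 536.500; G: 1394.240; C: 391.250; Y: 814.500.
Minimum at N.

N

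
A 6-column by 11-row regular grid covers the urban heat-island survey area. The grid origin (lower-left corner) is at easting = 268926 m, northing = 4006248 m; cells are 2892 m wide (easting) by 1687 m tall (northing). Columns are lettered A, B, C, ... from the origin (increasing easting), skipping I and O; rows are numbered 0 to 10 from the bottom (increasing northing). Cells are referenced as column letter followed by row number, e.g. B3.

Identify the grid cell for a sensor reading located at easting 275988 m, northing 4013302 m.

Column index: ⌊(275988 − 268926) / 2892⌋ = ⌊2.442⌋ = 2 → column C
Row offset from origin: ⌊(4013302 − 4006248) / 1687⌋ = ⌊4.181⌋ = 4 → row 4

C4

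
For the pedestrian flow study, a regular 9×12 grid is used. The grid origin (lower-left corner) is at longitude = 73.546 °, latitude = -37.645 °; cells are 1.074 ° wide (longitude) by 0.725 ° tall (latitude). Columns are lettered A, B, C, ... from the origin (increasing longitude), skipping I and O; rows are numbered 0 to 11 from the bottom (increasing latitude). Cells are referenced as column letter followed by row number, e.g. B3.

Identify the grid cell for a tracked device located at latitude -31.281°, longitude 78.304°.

Column index: ⌊(78.304 − 73.546) / 1.074⌋ = ⌊4.430⌋ = 4 → column E
Row offset from origin: ⌊(-31.281 − -37.645) / 0.725⌋ = ⌊8.778⌋ = 8 → row 8

E8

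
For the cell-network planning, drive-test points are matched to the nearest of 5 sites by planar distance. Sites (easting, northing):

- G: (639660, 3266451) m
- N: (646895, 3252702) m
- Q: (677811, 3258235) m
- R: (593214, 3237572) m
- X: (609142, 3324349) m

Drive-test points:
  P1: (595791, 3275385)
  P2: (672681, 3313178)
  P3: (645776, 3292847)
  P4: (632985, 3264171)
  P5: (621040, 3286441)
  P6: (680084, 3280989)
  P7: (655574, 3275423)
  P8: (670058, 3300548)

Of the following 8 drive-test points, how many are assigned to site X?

0

P1 → R
P2 → Q
P3 → G
P4 → G
P5 → G
P6 → Q
P7 → G
P8 → Q
0 of the 8 go to X.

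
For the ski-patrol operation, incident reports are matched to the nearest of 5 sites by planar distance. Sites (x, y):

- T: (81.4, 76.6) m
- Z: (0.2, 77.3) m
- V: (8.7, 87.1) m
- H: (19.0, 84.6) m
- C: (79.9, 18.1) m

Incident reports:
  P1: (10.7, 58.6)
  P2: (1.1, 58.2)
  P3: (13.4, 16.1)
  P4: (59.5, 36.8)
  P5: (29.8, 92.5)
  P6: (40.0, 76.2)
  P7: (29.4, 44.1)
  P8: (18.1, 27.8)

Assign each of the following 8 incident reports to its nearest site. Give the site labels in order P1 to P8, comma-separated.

P1 → Z (d²=459.94)
P2 → Z (d²=365.62)
P3 → Z (d²=3919.68)
P4 → C (d²=765.85)
P5 → H (d²=179.05)
P6 → H (d²=511.56)
P7 → H (d²=1748.41)
P8 → Z (d²=2770.66)

Z, Z, Z, C, H, H, H, Z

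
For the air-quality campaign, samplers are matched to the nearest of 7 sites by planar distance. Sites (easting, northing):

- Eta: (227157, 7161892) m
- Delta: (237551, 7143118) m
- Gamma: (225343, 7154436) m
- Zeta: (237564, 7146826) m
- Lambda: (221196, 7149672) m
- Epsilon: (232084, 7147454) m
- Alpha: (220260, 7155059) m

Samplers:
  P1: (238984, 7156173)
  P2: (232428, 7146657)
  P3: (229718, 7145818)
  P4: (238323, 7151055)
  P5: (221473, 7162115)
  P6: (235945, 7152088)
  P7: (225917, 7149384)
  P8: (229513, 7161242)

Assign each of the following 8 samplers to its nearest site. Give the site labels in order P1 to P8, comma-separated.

Zeta, Epsilon, Epsilon, Zeta, Eta, Zeta, Lambda, Eta

P1 → Zeta (d²=89382809.00)
P2 → Epsilon (d²=753545.00)
P3 → Epsilon (d²=8274452.00)
P4 → Zeta (d²=18460522.00)
P5 → Eta (d²=32357585.00)
P6 → Zeta (d²=30309805.00)
P7 → Lambda (d²=22370785.00)
P8 → Eta (d²=5973236.00)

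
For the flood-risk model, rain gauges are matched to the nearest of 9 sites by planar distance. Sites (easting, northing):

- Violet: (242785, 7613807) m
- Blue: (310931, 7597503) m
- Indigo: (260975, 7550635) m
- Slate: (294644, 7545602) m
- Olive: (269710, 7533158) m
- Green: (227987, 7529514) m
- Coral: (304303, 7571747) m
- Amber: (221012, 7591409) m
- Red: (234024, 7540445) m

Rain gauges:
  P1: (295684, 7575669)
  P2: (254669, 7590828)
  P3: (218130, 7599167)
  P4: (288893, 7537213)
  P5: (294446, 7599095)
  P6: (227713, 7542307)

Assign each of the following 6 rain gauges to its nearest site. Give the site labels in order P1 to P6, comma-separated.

Coral, Violet, Amber, Slate, Blue, Red

P1 → Coral (d²=89669245.00)
P2 → Violet (d²=669263897.00)
P3 → Amber (d²=68492488.00)
P4 → Slate (d²=103449322.00)
P5 → Blue (d²=274289689.00)
P6 → Red (d²=43295765.00)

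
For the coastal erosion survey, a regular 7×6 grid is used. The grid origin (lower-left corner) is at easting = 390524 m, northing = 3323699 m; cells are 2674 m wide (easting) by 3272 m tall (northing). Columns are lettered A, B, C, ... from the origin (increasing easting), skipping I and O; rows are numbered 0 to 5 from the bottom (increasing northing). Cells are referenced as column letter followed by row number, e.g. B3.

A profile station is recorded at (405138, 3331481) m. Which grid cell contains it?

F2

Column index: ⌊(405138 − 390524) / 2674⌋ = ⌊5.465⌋ = 5 → column F
Row offset from origin: ⌊(3331481 − 3323699) / 3272⌋ = ⌊2.378⌋ = 2 → row 2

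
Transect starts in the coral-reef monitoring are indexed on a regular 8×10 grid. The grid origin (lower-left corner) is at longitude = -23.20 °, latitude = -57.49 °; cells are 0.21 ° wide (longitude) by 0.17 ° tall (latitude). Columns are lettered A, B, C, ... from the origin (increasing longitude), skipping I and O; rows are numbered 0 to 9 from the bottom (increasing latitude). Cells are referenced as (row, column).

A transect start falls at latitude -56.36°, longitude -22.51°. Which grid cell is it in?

Column index: ⌊(-22.51 − -23.20) / 0.21⌋ = ⌊3.286⌋ = 3 → column D
Row offset from origin: ⌊(-56.36 − -57.49) / 0.17⌋ = ⌊6.647⌋ = 6 → row 6

(6, D)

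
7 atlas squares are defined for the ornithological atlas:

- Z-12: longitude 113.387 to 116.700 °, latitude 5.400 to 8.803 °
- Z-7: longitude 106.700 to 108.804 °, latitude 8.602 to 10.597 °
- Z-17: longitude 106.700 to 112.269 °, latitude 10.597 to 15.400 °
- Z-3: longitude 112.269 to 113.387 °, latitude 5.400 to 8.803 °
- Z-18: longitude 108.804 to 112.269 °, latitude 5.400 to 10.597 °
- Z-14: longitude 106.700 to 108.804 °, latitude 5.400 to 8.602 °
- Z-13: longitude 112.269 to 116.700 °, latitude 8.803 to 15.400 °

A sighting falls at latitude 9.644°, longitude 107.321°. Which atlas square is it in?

Z-7

The point has longitude = 107.321 and latitude = 9.644.
Only Z-7 satisfies 106.700 ≤ longitude ≤ 108.804 and 8.602 ≤ latitude ≤ 10.597.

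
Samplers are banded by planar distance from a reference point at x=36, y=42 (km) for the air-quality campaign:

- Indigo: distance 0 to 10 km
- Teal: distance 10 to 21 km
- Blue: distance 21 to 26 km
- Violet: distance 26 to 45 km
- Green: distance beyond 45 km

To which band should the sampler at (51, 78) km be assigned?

Distance = √((51−36)² + (78−42)²) = √(225.000 + 1296.000) = 39.000 km.
26 ≤ 39.000 < 45 → Violet.

Violet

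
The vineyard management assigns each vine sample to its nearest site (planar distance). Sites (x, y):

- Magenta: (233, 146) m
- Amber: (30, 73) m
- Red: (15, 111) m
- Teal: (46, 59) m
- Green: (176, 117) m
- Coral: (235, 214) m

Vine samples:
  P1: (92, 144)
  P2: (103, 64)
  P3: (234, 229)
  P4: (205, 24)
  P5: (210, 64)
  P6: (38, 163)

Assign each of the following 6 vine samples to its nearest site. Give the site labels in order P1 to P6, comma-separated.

P1 → Red (d²=7018.00)
P2 → Teal (d²=3274.00)
P3 → Coral (d²=226.00)
P4 → Green (d²=9490.00)
P5 → Green (d²=3965.00)
P6 → Red (d²=3233.00)

Red, Teal, Coral, Green, Green, Red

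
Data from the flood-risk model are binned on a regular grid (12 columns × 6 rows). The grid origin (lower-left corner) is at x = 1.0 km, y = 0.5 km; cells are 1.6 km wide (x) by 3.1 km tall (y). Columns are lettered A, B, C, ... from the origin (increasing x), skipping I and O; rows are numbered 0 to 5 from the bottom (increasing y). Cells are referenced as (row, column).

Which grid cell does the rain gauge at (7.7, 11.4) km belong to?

(3, E)

Column index: ⌊(7.7 − 1.0) / 1.6⌋ = ⌊4.188⌋ = 4 → column E
Row offset from origin: ⌊(11.4 − 0.5) / 3.1⌋ = ⌊3.516⌋ = 3 → row 3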